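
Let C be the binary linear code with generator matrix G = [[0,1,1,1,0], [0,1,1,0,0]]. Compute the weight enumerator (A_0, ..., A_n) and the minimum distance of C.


Weight distribution: A_0 = 1, A_1 = 1, A_2 = 1, A_3 = 1. Minimum distance d = 1.

Enumerate all 2^2 = 4 messages m ∈ F_2^2.
For each, compute codeword c = mG in F_2^5, then tally its weight.
  m = 00 → c = 00000, weight = 0.
  m = 10 → c = 01110, weight = 3.
  m = 01 → c = 01100, weight = 2.
  m = 11 → c = 00010, weight = 1.
Tally weights:
  weight 0: 1 codewords.
  weight 1: 1 codewords.
  weight 2: 1 codewords.
  weight 3: 1 codewords.
Minimum distance d = smallest w > 0 with A_w > 0 = 1.
Sanity: Σ A_w = 4 = 2^2 = 4 ✓.


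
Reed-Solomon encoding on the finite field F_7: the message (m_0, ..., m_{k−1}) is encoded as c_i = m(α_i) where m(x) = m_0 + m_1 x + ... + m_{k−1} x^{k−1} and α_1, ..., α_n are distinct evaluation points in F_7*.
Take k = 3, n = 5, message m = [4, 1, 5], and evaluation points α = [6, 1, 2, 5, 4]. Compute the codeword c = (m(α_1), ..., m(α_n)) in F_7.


c = [1, 3, 5, 1, 4]

Message polynomial: m(x) = 4 + 1·x + 5·x^2 (mod 7).
For each evaluation point α_i, compute m(α_i) mod 7:
  α_1 = 6: Horner steps 5 → 3 → 1, so m(6) = 1.
  α_2 = 1: Horner steps 5 → 6 → 3, so m(1) = 3.
  α_3 = 2: Horner steps 5 → 4 → 5, so m(2) = 5.
  α_4 = 5: Horner steps 5 → 5 → 1, so m(5) = 1.
  α_5 = 4: Horner steps 5 → 0 → 4, so m(4) = 4.
Codeword c = [1, 3, 5, 1, 4] ∈ F_7^5.


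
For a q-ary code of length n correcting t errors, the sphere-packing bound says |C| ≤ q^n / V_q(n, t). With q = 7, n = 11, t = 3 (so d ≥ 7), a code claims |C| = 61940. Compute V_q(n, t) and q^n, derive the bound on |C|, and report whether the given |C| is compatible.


V_q(n, t) = 37687, q^n = 1977326743, Hamming bound = 52467, |C| = 61940 > bound (violated).

Step 1: Compute V_q(n, t) = Σ_{j=0}^3 C(n, j) (q−1)^j.
  j = 0: C(11,0)·(6)^0 = 1·1 = 1.
  j = 1: C(11,1)·(6)^1 = 11·6 = 66.
  j = 2: C(11,2)·(6)^2 = 55·36 = 1980.
  j = 3: C(11,3)·(6)^3 = 165·216 = 35640.
  V_q(n, t) = 1 + 66 + 1980 + 35640 = 37687.
Step 2: q^n = 7^11 = 1977326743.
Step 3: Hamming bound ⌊q^n / V_q(n,t)⌋ = ⌊1977326743/37687⌋ = 52467.
Step 4: Compare |C| = 61940 to 52467: violated.
The claimed |C| lies above the Hamming bound, so no 7-ary code of length 11 with d ≥ 7 can have 61940 codewords.


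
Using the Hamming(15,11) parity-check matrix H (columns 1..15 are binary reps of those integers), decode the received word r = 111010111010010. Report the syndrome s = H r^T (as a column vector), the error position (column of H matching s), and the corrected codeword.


s = (0, 1, 1, 0)^T, error position = 6, corrected codeword c = 111011111010010

Compute s = H r^T mod 2 one row at a time:
  s_1 = 1 + 1 + 0 + 1 + 0 + 0 + 1 + 0 = 4 ≡ 0 (mod 2).
  s_2 = 0 + 1 + 0 + 1 + 0 + 0 + 1 + 0 = 3 ≡ 1 (mod 2).
  s_3 = 1 + 1 + 0 + 1 + 0 + 1 + 1 + 0 = 5 ≡ 1 (mod 2).
  s_4 = 1 + 1 + 1 + 1 + 1 + 1 + 0 + 0 = 6 ≡ 0 (mod 2).
s = (0, 1, 1, 0)^T — this equals column 6 of H (binary 0110), so error is at position 6.
Correct: flip bit 6 of r = 111010111010010 to get c = 111011111010010.


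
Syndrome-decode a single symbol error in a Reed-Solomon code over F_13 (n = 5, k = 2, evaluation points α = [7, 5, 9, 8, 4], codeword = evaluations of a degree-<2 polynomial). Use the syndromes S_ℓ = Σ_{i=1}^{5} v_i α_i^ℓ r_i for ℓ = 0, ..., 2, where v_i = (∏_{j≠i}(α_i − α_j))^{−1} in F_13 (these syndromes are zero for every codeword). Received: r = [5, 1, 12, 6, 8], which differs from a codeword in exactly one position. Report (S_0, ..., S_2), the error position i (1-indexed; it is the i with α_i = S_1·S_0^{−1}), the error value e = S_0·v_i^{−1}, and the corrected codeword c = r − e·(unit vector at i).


S = (8, 4, 2), error at position 1, error magnitude e = 5, c = [0, 1, 12, 6, 8].

Step 1: column multipliers v_i = (∏_{j≠i}(α_i − α_j))^{−1} mod 13.
  i = 1 (α = 7): (7−5)(7−9)(7−8)(7−4) = 2·(−2)·(−1)·3 = 12 ≡ 12, so v_1 = 12^{−1} = 12 (mod 13).
  i = 2 (α = 5): (5−7)(5−9)(5−8)(5−4) = (−2)·(−4)·(−3)·1 = −24 ≡ 2, so v_2 = 2^{−1} = 7 (mod 13).
  i = 3 (α = 9): (9−7)(9−5)(9−8)(9−4) = 2·4·1·5 = 40 ≡ 1, so v_3 = 1^{−1} = 1 (mod 13).
  i = 4 (α = 8): (8−7)(8−5)(8−9)(8−4) = 1·3·(−1)·4 = −12 ≡ 1, so v_4 = 1^{−1} = 1 (mod 13).
  i = 5 (α = 4): (4−7)(4−5)(4−9)(4−8) = (−3)·(−1)·(−5)·(−4) = 60 ≡ 8, so v_5 = 8^{−1} = 5 (mod 13).
  v = [12, 7, 1, 1, 5].
Step 2: syndromes of r = [5, 1, 12, 6, 8] (all sums mod 13).
  S_0 = Σ v_i r_i = 12·5 + 7·1 + 1·12 + 1·6 + 5·8 = 125 ≡ 8.
  S_1 = Σ v_i α_i r_i = 12·7·5 + 7·5·1 + 1·9·12 + 1·8·6 + 5·4·8 = 771 ≡ 4.
  α_i^2 mod 13 = [10, 12, 3, 12, 3].
  S_2 = Σ v_i α_i^2 r_i = 12·10·5 + 7·12·1 + 1·3·12 + 1·12·6 + 5·3·8 = 912 ≡ 2.
  S = (8, 4, 2) ≠ 0, so r is not a codeword (an error is present).
Step 3: locate the error. For a single error e at position i, S_ℓ = v_i·e·α_i^ℓ, so α_err = S_1/S_0.
  S_0^{−1} = 8^{−1} = 5 (mod 13), so α_err = 4·5 = 20 ≡ 7 = α_1. Error position i = 1.
  Consistency check: S_2/S_1 = 2·10 = 20 ≡ 7 = α_err ✓ (single-error assumption holds).
Step 4: error magnitude e = S_0/v_1 = S_0·∏_{j≠1}(α_1 − α_j) = 8·12 = 96 ≡ 5 (mod 13).
Step 5: correct position 1: c_1 = r_1 − e = 5 − 5 ≡ 0 (mod 13). Hence c = [0, 1, 12, 6, 8].
  Check: interpolating c through the α_i gives m(x) = 10 + 6·x (degree < 2) with m(α_i) = c_i for every i, so c is indeed a codeword.


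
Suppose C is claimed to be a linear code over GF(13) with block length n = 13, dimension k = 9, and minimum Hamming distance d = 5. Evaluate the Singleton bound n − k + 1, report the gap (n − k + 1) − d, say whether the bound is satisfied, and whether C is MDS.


Singleton RHS = n − k + 1 = 5, slack = 0, bound satisfied, MDS.

Singleton bound: d ≤ n − k + 1.
Here n = 13, k = 9, so n − k + 1 = 5.
Given d = 5, check d ≤ 5: YES.
Slack = (n − k + 1) − d = 0.
The code is MDS (slack = 0).
Description: the claimed parameters are [13, 9, 5]_13; such a code would be MDS (meets Singleton bound).


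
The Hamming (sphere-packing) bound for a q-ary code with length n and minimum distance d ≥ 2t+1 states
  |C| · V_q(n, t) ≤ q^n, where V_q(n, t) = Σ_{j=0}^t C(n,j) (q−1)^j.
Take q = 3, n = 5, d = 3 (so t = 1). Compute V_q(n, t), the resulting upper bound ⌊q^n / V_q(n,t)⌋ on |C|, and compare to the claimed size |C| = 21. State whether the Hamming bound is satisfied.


V_q(n, t) = 11, q^n = 243, Hamming bound = 22, |C| = 21 ≤ bound (satisfied).

Step 1: Compute V_q(n, t) = Σ_{j=0}^1 C(n, j) (q−1)^j.
  j = 0: C(5,0)·(2)^0 = 1·1 = 1.
  j = 1: C(5,1)·(2)^1 = 5·2 = 10.
  V_q(n, t) = 1 + 10 = 11.
Step 2: q^n = 3^5 = 243.
Step 3: Hamming bound ⌊q^n / V_q(n,t)⌋ = ⌊243/11⌋ = 22.
Step 4: Compare |C| = 21 to 22: satisfied.
The claimed |C| lies below the Hamming bound.


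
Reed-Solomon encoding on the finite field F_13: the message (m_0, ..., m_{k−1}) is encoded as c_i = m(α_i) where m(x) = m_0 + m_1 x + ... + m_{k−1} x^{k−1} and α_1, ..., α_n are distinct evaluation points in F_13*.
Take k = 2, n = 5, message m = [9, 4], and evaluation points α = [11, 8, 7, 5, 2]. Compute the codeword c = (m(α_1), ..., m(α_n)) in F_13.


c = [1, 2, 11, 3, 4]

Message polynomial: m(x) = 9 + 4·x (mod 13).
For each evaluation point α_i, compute m(α_i) mod 13:
  α_1 = 11: Horner steps 4 → 1, so m(11) = 1.
  α_2 = 8: Horner steps 4 → 2, so m(8) = 2.
  α_3 = 7: Horner steps 4 → 11, so m(7) = 11.
  α_4 = 5: Horner steps 4 → 3, so m(5) = 3.
  α_5 = 2: Horner steps 4 → 4, so m(2) = 4.
Codeword c = [1, 2, 11, 3, 4] ∈ F_13^5.


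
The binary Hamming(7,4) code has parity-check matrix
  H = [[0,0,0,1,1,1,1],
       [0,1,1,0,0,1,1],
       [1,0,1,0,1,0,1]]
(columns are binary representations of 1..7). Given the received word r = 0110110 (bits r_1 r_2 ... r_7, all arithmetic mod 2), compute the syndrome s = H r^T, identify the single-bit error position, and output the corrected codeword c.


s = (0, 1, 0)^T, error position = 2, corrected codeword c = 0010110

Compute s = H r^T mod 2 one row at a time:
  s_1 = 0 + 1 + 1 + 0 = 2 ≡ 0 (mod 2).
  s_2 = 1 + 1 + 1 + 0 = 3 ≡ 1 (mod 2).
  s_3 = 0 + 1 + 1 + 0 = 2 ≡ 0 (mod 2).
s = (0, 1, 0)^T — this equals column 2 of H (binary 010), so error is at position 2.
Correct: flip bit 2 of r = 0110110 to get c = 0010110.


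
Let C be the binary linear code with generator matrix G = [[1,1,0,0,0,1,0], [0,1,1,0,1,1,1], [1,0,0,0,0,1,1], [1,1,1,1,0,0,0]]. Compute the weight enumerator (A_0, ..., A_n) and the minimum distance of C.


Weight distribution: A_0 = 1, A_2 = 2, A_3 = 4, A_4 = 5, A_5 = 4. Minimum distance d = 2.

Enumerate all 2^4 = 16 messages m ∈ F_2^4.
For each, compute codeword c = mG in F_2^7, then tally its weight.
  m = 0000 → c = 0000000, weight = 0.
  m = 1000 → c = 1100010, weight = 3.
  m = 0100 → c = 0110111, weight = 5.
  m = 1100 → c = 1010101, weight = 4.
  m = 0010 → c = 1000011, weight = 3.
  m = 1010 → c = 0100001, weight = 2.
  m = 0110 → c = 1110100, weight = 4.
  m = 1110 → c = 0010110, weight = 3.
  m = 0001 → c = 1111000, weight = 4.
  m = 1001 → c = 0011010, weight = 3.
  m = 0101 → c = 1001111, weight = 5.
  m = 1101 → c = 0101101, weight = 4.
  m = 0011 → c = 0111011, weight = 5.
  m = 1011 → c = 1011001, weight = 4.
  m = 0111 → c = 0001100, weight = 2.
  m = 1111 → c = 1101110, weight = 5.
Tally weights:
  weight 0: 1 codewords.
  weight 2: 2 codewords.
  weight 3: 4 codewords.
  weight 4: 5 codewords.
  weight 5: 4 codewords.
Minimum distance d = smallest w > 0 with A_w > 0 = 2.
Sanity: Σ A_w = 16 = 2^4 = 16 ✓.


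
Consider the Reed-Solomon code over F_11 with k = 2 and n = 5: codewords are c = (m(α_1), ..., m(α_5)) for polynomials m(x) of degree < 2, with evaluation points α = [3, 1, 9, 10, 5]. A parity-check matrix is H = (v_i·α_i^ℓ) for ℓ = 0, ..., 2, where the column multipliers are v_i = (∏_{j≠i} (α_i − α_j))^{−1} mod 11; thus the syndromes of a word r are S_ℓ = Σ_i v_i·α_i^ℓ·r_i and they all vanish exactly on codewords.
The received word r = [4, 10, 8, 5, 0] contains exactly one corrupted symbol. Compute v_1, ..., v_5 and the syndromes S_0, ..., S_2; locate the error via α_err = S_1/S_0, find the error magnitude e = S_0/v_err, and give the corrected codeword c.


S = (4, 9, 1), error at position 5, error magnitude e = 2, c = [4, 10, 8, 5, 9].

Step 1: column multipliers v_i = (∏_{j≠i}(α_i − α_j))^{−1} mod 11.
  i = 1 (α = 3): (3−1)(3−9)(3−10)(3−5) = 2·(−6)·(−7)·(−2) = −168 ≡ 8, so v_1 = 8^{−1} = 7 (mod 11).
  i = 2 (α = 1): (1−3)(1−9)(1−10)(1−5) = (−2)·(−8)·(−9)·(−4) = 576 ≡ 4, so v_2 = 4^{−1} = 3 (mod 11).
  i = 3 (α = 9): (9−3)(9−1)(9−10)(9−5) = 6·8·(−1)·4 = −192 ≡ 6, so v_3 = 6^{−1} = 2 (mod 11).
  i = 4 (α = 10): (10−3)(10−1)(10−9)(10−5) = 7·9·1·5 = 315 ≡ 7, so v_4 = 7^{−1} = 8 (mod 11).
  i = 5 (α = 5): (5−3)(5−1)(5−9)(5−10) = 2·4·(−4)·(−5) = 160 ≡ 6, so v_5 = 6^{−1} = 2 (mod 11).
  v = [7, 3, 2, 8, 2].
Step 2: syndromes of r = [4, 10, 8, 5, 0] (all sums mod 11).
  S_0 = Σ v_i r_i = 7·4 + 3·10 + 2·8 + 8·5 + 2·0 = 114 ≡ 4.
  S_1 = Σ v_i α_i r_i = 7·3·4 + 3·1·10 + 2·9·8 + 8·10·5 + 2·5·0 = 658 ≡ 9.
  α_i^2 mod 11 = [9, 1, 4, 1, 3].
  S_2 = Σ v_i α_i^2 r_i = 7·9·4 + 3·1·10 + 2·4·8 + 8·1·5 + 2·3·0 = 386 ≡ 1.
  S = (4, 9, 1) ≠ 0, so r is not a codeword (an error is present).
Step 3: locate the error. For a single error e at position i, S_ℓ = v_i·e·α_i^ℓ, so α_err = S_1/S_0.
  S_0^{−1} = 4^{−1} = 3 (mod 11), so α_err = 9·3 = 27 ≡ 5 = α_5. Error position i = 5.
  Consistency check: S_2/S_1 = 1·5 = 5 ≡ 5 = α_err ✓ (single-error assumption holds).
Step 4: error magnitude e = S_0/v_5 = S_0·∏_{j≠5}(α_5 − α_j) = 4·6 = 24 ≡ 2 (mod 11).
Step 5: correct position 5: c_5 = r_5 − e = 0 − 2 ≡ 9 (mod 11). Hence c = [4, 10, 8, 5, 9].
  Check: interpolating c through the α_i gives m(x) = 2 + 8·x (degree < 2) with m(α_i) = c_i for every i, so c is indeed a codeword.


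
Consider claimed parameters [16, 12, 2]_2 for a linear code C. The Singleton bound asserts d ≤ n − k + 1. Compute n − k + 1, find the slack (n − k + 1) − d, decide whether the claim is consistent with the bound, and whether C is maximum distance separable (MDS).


Singleton RHS = n − k + 1 = 5, slack = 3, bound satisfied, not MDS.

Singleton bound: d ≤ n − k + 1.
Here n = 16, k = 12, so n − k + 1 = 5.
Given d = 2, check d ≤ 5: YES.
Slack = (n − k + 1) − d = 3.
The code is NOT MDS (slack = 3 > 0).
Description: the claimed parameters are [16, 12, 2]_2; such a code would be non-MDS.


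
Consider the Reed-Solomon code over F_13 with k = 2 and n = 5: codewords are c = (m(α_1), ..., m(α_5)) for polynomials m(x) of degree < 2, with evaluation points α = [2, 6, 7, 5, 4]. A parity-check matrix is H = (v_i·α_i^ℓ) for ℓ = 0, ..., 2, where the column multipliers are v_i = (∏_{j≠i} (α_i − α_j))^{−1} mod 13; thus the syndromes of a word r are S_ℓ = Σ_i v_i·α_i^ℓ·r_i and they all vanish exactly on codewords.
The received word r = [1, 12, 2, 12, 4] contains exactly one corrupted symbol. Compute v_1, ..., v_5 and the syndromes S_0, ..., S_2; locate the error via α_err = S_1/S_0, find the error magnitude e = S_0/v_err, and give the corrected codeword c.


S = (1, 6, 10), error at position 2, error magnitude e = 5, c = [1, 7, 2, 12, 4].

Step 1: column multipliers v_i = (∏_{j≠i}(α_i − α_j))^{−1} mod 13.
  i = 1 (α = 2): (2−6)(2−7)(2−5)(2−4) = (−4)·(−5)·(−3)·(−2) = 120 ≡ 3, so v_1 = 3^{−1} = 9 (mod 13).
  i = 2 (α = 6): (6−2)(6−7)(6−5)(6−4) = 4·(−1)·1·2 = −8 ≡ 5, so v_2 = 5^{−1} = 8 (mod 13).
  i = 3 (α = 7): (7−2)(7−6)(7−5)(7−4) = 5·1·2·3 = 30 ≡ 4, so v_3 = 4^{−1} = 10 (mod 13).
  i = 4 (α = 5): (5−2)(5−6)(5−7)(5−4) = 3·(−1)·(−2)·1 = 6 ≡ 6, so v_4 = 6^{−1} = 11 (mod 13).
  i = 5 (α = 4): (4−2)(4−6)(4−7)(4−5) = 2·(−2)·(−3)·(−1) = −12 ≡ 1, so v_5 = 1^{−1} = 1 (mod 13).
  v = [9, 8, 10, 11, 1].
Step 2: syndromes of r = [1, 12, 2, 12, 4] (all sums mod 13).
  S_0 = Σ v_i r_i = 9·1 + 8·12 + 10·2 + 11·12 + 1·4 = 261 ≡ 1.
  S_1 = Σ v_i α_i r_i = 9·2·1 + 8·6·12 + 10·7·2 + 11·5·12 + 1·4·4 = 1410 ≡ 6.
  α_i^2 mod 13 = [4, 10, 10, 12, 3].
  S_2 = Σ v_i α_i^2 r_i = 9·4·1 + 8·10·12 + 10·10·2 + 11·12·12 + 1·3·4 = 2792 ≡ 10.
  S = (1, 6, 10) ≠ 0, so r is not a codeword (an error is present).
Step 3: locate the error. For a single error e at position i, S_ℓ = v_i·e·α_i^ℓ, so α_err = S_1/S_0.
  S_0^{−1} = 1^{−1} = 1 (mod 13), so α_err = 6·1 = 6 ≡ 6 = α_2. Error position i = 2.
  Consistency check: S_2/S_1 = 10·11 = 110 ≡ 6 = α_err ✓ (single-error assumption holds).
Step 4: error magnitude e = S_0/v_2 = S_0·∏_{j≠2}(α_2 − α_j) = 1·5 = 5 ≡ 5 (mod 13).
Step 5: correct position 2: c_2 = r_2 − e = 12 − 5 ≡ 7 (mod 13). Hence c = [1, 7, 2, 12, 4].
  Check: interpolating c through the α_i gives m(x) = 11 + 8·x (degree < 2) with m(α_i) = c_i for every i, so c is indeed a codeword.


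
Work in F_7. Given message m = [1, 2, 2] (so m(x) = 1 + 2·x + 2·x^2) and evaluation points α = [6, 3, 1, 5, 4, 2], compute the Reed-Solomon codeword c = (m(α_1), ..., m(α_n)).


c = [1, 4, 5, 5, 6, 6]

Message polynomial: m(x) = 1 + 2·x + 2·x^2 (mod 7).
For each evaluation point α_i, compute m(α_i) mod 7:
  α_1 = 6: Horner steps 2 → 0 → 1, so m(6) = 1.
  α_2 = 3: Horner steps 2 → 1 → 4, so m(3) = 4.
  α_3 = 1: Horner steps 2 → 4 → 5, so m(1) = 5.
  α_4 = 5: Horner steps 2 → 5 → 5, so m(5) = 5.
  α_5 = 4: Horner steps 2 → 3 → 6, so m(4) = 6.
  α_6 = 2: Horner steps 2 → 6 → 6, so m(2) = 6.
Codeword c = [1, 4, 5, 5, 6, 6] ∈ F_7^6.


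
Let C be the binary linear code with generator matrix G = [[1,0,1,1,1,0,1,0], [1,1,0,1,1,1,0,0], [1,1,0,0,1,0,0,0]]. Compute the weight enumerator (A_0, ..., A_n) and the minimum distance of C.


Weight distribution: A_0 = 1, A_2 = 1, A_3 = 1, A_4 = 2, A_5 = 3. Minimum distance d = 2.

Enumerate all 2^3 = 8 messages m ∈ F_2^3.
For each, compute codeword c = mG in F_2^8, then tally its weight.
  m = 000 → c = 00000000, weight = 0.
  m = 100 → c = 10111010, weight = 5.
  m = 010 → c = 11011100, weight = 5.
  m = 110 → c = 01100110, weight = 4.
  m = 001 → c = 11001000, weight = 3.
  m = 101 → c = 01110010, weight = 4.
  m = 011 → c = 00010100, weight = 2.
  m = 111 → c = 10101110, weight = 5.
Tally weights:
  weight 0: 1 codewords.
  weight 2: 1 codewords.
  weight 3: 1 codewords.
  weight 4: 2 codewords.
  weight 5: 3 codewords.
Minimum distance d = smallest w > 0 with A_w > 0 = 2.
Sanity: Σ A_w = 8 = 2^3 = 8 ✓.


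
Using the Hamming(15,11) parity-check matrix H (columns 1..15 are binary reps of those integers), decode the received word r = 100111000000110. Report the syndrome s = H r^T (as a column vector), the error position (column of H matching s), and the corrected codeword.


s = (0, 1, 0, 1)^T, error position = 5, corrected codeword c = 100101000000110

Compute s = H r^T mod 2 one row at a time:
  s_1 = 0 + 0 + 0 + 0 + 0 + 1 + 1 + 0 = 2 ≡ 0 (mod 2).
  s_2 = 1 + 1 + 1 + 0 + 0 + 1 + 1 + 0 = 5 ≡ 1 (mod 2).
  s_3 = 0 + 0 + 1 + 0 + 0 + 0 + 1 + 0 = 2 ≡ 0 (mod 2).
  s_4 = 1 + 0 + 1 + 0 + 0 + 0 + 1 + 0 = 3 ≡ 1 (mod 2).
s = (0, 1, 0, 1)^T — this equals column 5 of H (binary 0101), so error is at position 5.
Correct: flip bit 5 of r = 100111000000110 to get c = 100101000000110.


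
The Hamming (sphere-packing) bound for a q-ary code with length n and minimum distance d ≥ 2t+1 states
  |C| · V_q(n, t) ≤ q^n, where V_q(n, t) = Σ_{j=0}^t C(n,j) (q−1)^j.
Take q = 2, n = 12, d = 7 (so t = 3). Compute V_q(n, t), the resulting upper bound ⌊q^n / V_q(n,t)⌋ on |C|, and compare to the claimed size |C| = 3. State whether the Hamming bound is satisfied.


V_q(n, t) = 299, q^n = 4096, Hamming bound = 13, |C| = 3 ≤ bound (satisfied).

Step 1: Compute V_q(n, t) = Σ_{j=0}^3 C(n, j) (q−1)^j.
  j = 0: C(12,0)·(1)^0 = 1·1 = 1.
  j = 1: C(12,1)·(1)^1 = 12·1 = 12.
  j = 2: C(12,2)·(1)^2 = 66·1 = 66.
  j = 3: C(12,3)·(1)^3 = 220·1 = 220.
  V_q(n, t) = 1 + 12 + 66 + 220 = 299.
Step 2: q^n = 2^12 = 4096.
Step 3: Hamming bound ⌊q^n / V_q(n,t)⌋ = ⌊4096/299⌋ = 13.
Step 4: Compare |C| = 3 to 13: satisfied.
The claimed |C| lies below the Hamming bound.


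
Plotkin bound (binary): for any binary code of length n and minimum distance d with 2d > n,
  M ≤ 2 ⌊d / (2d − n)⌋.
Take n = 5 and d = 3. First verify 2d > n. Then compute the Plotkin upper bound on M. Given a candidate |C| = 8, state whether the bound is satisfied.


Plotkin bound M ≤ 6; given |C| = 8 > bound (violated).

Check applicability: 2d = 6, n = 5.
2d − n = 1 > 0, so Plotkin applies.
Compute d/(2d−n) = 3/1 ≈ 3.0000.
⌊d/(2d−n)⌋ = 3.
Plotkin bound: M ≤ 2·3 = 6.
Given |C| = 8, check: VIOLATED.
This |C| is above the Plotkin bound, so no binary code with n = 5, d = 3 and 8 codewords exists.


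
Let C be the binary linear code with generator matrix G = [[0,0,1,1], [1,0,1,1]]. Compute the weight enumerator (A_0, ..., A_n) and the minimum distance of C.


Weight distribution: A_0 = 1, A_1 = 1, A_2 = 1, A_3 = 1. Minimum distance d = 1.

Enumerate all 2^2 = 4 messages m ∈ F_2^2.
For each, compute codeword c = mG in F_2^4, then tally its weight.
  m = 00 → c = 0000, weight = 0.
  m = 10 → c = 0011, weight = 2.
  m = 01 → c = 1011, weight = 3.
  m = 11 → c = 1000, weight = 1.
Tally weights:
  weight 0: 1 codewords.
  weight 1: 1 codewords.
  weight 2: 1 codewords.
  weight 3: 1 codewords.
Minimum distance d = smallest w > 0 with A_w > 0 = 1.
Sanity: Σ A_w = 4 = 2^2 = 4 ✓.


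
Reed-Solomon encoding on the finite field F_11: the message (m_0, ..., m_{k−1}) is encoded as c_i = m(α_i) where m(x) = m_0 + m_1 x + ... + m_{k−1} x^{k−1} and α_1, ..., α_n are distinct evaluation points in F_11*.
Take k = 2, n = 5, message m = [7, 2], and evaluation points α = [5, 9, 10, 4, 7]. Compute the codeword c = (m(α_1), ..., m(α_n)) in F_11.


c = [6, 3, 5, 4, 10]

Message polynomial: m(x) = 7 + 2·x (mod 11).
For each evaluation point α_i, compute m(α_i) mod 11:
  α_1 = 5: Horner steps 2 → 6, so m(5) = 6.
  α_2 = 9: Horner steps 2 → 3, so m(9) = 3.
  α_3 = 10: Horner steps 2 → 5, so m(10) = 5.
  α_4 = 4: Horner steps 2 → 4, so m(4) = 4.
  α_5 = 7: Horner steps 2 → 10, so m(7) = 10.
Codeword c = [6, 3, 5, 4, 10] ∈ F_11^5.


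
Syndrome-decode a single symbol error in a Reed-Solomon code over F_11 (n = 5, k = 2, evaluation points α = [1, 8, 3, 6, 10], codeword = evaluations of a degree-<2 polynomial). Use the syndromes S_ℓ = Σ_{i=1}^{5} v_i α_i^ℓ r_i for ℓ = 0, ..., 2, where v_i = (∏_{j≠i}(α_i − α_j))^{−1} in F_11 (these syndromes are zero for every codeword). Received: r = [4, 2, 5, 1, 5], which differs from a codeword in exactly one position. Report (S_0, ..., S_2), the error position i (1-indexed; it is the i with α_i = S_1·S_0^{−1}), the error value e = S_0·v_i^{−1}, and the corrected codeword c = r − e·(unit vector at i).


S = (10, 1, 10), error at position 5, error magnitude e = 2, c = [4, 2, 5, 1, 3].

Step 1: column multipliers v_i = (∏_{j≠i}(α_i − α_j))^{−1} mod 11.
  i = 1 (α = 1): (1−8)(1−3)(1−6)(1−10) = (−7)·(−2)·(−5)·(−9) = 630 ≡ 3, so v_1 = 3^{−1} = 4 (mod 11).
  i = 2 (α = 8): (8−1)(8−3)(8−6)(8−10) = 7·5·2·(−2) = −140 ≡ 3, so v_2 = 3^{−1} = 4 (mod 11).
  i = 3 (α = 3): (3−1)(3−8)(3−6)(3−10) = 2·(−5)·(−3)·(−7) = −210 ≡ 10, so v_3 = 10^{−1} = 10 (mod 11).
  i = 4 (α = 6): (6−1)(6−8)(6−3)(6−10) = 5·(−2)·3·(−4) = 120 ≡ 10, so v_4 = 10^{−1} = 10 (mod 11).
  i = 5 (α = 10): (10−1)(10−8)(10−3)(10−6) = 9·2·7·4 = 504 ≡ 9, so v_5 = 9^{−1} = 5 (mod 11).
  v = [4, 4, 10, 10, 5].
Step 2: syndromes of r = [4, 2, 5, 1, 5] (all sums mod 11).
  S_0 = Σ v_i r_i = 4·4 + 4·2 + 10·5 + 10·1 + 5·5 = 109 ≡ 10.
  S_1 = Σ v_i α_i r_i = 4·1·4 + 4·8·2 + 10·3·5 + 10·6·1 + 5·10·5 = 540 ≡ 1.
  α_i^2 mod 11 = [1, 9, 9, 3, 1].
  S_2 = Σ v_i α_i^2 r_i = 4·1·4 + 4·9·2 + 10·9·5 + 10·3·1 + 5·1·5 = 593 ≡ 10.
  S = (10, 1, 10) ≠ 0, so r is not a codeword (an error is present).
Step 3: locate the error. For a single error e at position i, S_ℓ = v_i·e·α_i^ℓ, so α_err = S_1/S_0.
  S_0^{−1} = 10^{−1} = 10 (mod 11), so α_err = 1·10 = 10 ≡ 10 = α_5. Error position i = 5.
  Consistency check: S_2/S_1 = 10·1 = 10 ≡ 10 = α_err ✓ (single-error assumption holds).
Step 4: error magnitude e = S_0/v_5 = S_0·∏_{j≠5}(α_5 − α_j) = 10·9 = 90 ≡ 2 (mod 11).
Step 5: correct position 5: c_5 = r_5 − e = 5 − 2 ≡ 3 (mod 11). Hence c = [4, 2, 5, 1, 3].
  Check: interpolating c through the α_i gives m(x) = 9 + 6·x (degree < 2) with m(α_i) = c_i for every i, so c is indeed a codeword.


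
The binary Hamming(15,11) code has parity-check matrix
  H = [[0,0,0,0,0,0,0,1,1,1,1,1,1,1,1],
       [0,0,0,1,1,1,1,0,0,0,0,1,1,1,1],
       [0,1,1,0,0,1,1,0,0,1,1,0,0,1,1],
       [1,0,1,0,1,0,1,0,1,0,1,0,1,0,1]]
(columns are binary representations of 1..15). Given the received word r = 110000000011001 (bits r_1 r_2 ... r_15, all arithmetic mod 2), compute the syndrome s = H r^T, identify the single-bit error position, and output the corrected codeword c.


s = (1, 0, 1, 1)^T, error position = 11, corrected codeword c = 110000000001001

Compute s = H r^T mod 2 one row at a time:
  s_1 = 0 + 0 + 0 + 1 + 1 + 0 + 0 + 1 = 3 ≡ 1 (mod 2).
  s_2 = 0 + 0 + 0 + 0 + 1 + 0 + 0 + 1 = 2 ≡ 0 (mod 2).
  s_3 = 1 + 0 + 0 + 0 + 0 + 1 + 0 + 1 = 3 ≡ 1 (mod 2).
  s_4 = 1 + 0 + 0 + 0 + 0 + 1 + 0 + 1 = 3 ≡ 1 (mod 2).
s = (1, 0, 1, 1)^T — this equals column 11 of H (binary 1011), so error is at position 11.
Correct: flip bit 11 of r = 110000000011001 to get c = 110000000001001.


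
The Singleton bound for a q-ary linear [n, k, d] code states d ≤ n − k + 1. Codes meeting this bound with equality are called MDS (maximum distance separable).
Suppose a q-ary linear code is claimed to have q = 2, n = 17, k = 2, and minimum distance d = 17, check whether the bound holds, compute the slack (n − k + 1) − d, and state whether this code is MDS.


Singleton RHS = n − k + 1 = 16, slack = -1, bound violated (no such code; not MDS).

Singleton bound: d ≤ n − k + 1.
Here n = 17, k = 2, so n − k + 1 = 16.
Given d = 17, check d ≤ 16: NO.
Slack = (n − k + 1) − d = -1.
The slack is negative: d = 17 exceeds n − k + 1 = 16 by 1, so the Singleton bound is violated and no linear [17, 2, 17]_2 code can exist. In particular it is not MDS (MDS requires d = n − k + 1 exactly).
Description: the claimed parameters are [17, 2, 17]_2; such a code would be impossible (violates the Singleton bound).


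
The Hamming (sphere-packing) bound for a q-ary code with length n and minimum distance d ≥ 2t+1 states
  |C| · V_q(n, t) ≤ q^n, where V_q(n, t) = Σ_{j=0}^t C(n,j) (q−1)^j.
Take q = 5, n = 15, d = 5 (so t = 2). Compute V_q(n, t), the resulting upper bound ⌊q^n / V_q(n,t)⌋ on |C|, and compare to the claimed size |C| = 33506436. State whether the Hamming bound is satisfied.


V_q(n, t) = 1741, q^n = 30517578125, Hamming bound = 17528764, |C| = 33506436 > bound (violated).

Step 1: Compute V_q(n, t) = Σ_{j=0}^2 C(n, j) (q−1)^j.
  j = 0: C(15,0)·(4)^0 = 1·1 = 1.
  j = 1: C(15,1)·(4)^1 = 15·4 = 60.
  j = 2: C(15,2)·(4)^2 = 105·16 = 1680.
  V_q(n, t) = 1 + 60 + 1680 = 1741.
Step 2: q^n = 5^15 = 30517578125.
Step 3: Hamming bound ⌊q^n / V_q(n,t)⌋ = ⌊30517578125/1741⌋ = 17528764.
Step 4: Compare |C| = 33506436 to 17528764: violated.
The claimed |C| lies above the Hamming bound, so no 5-ary code of length 15 with d ≥ 5 can have 33506436 codewords.


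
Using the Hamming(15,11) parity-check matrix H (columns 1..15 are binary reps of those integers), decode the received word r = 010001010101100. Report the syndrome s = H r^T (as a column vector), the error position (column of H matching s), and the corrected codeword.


s = (0, 1, 1, 1)^T, error position = 7, corrected codeword c = 010001110101100

Compute s = H r^T mod 2 one row at a time:
  s_1 = 1 + 0 + 1 + 0 + 1 + 1 + 0 + 0 = 4 ≡ 0 (mod 2).
  s_2 = 0 + 0 + 1 + 0 + 1 + 1 + 0 + 0 = 3 ≡ 1 (mod 2).
  s_3 = 1 + 0 + 1 + 0 + 1 + 0 + 0 + 0 = 3 ≡ 1 (mod 2).
  s_4 = 0 + 0 + 0 + 0 + 0 + 0 + 1 + 0 = 1 ≡ 1 (mod 2).
s = (0, 1, 1, 1)^T — this equals column 7 of H (binary 0111), so error is at position 7.
Correct: flip bit 7 of r = 010001010101100 to get c = 010001110101100.


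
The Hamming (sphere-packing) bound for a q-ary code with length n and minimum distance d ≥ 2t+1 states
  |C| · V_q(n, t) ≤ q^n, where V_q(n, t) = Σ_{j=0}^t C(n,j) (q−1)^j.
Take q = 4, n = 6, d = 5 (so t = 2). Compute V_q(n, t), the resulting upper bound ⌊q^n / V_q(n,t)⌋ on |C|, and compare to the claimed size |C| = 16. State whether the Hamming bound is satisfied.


V_q(n, t) = 154, q^n = 4096, Hamming bound = 26, |C| = 16 ≤ bound (satisfied).

Step 1: Compute V_q(n, t) = Σ_{j=0}^2 C(n, j) (q−1)^j.
  j = 0: C(6,0)·(3)^0 = 1·1 = 1.
  j = 1: C(6,1)·(3)^1 = 6·3 = 18.
  j = 2: C(6,2)·(3)^2 = 15·9 = 135.
  V_q(n, t) = 1 + 18 + 135 = 154.
Step 2: q^n = 4^6 = 4096.
Step 3: Hamming bound ⌊q^n / V_q(n,t)⌋ = ⌊4096/154⌋ = 26.
Step 4: Compare |C| = 16 to 26: satisfied.
The claimed |C| lies below the Hamming bound.


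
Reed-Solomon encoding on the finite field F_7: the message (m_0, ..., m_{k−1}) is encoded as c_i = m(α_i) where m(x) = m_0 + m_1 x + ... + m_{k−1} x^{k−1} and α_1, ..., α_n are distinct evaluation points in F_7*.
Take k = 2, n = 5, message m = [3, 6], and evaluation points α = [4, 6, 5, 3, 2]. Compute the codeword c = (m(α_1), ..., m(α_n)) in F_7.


c = [6, 4, 5, 0, 1]

Message polynomial: m(x) = 3 + 6·x (mod 7).
For each evaluation point α_i, compute m(α_i) mod 7:
  α_1 = 4: Horner steps 6 → 6, so m(4) = 6.
  α_2 = 6: Horner steps 6 → 4, so m(6) = 4.
  α_3 = 5: Horner steps 6 → 5, so m(5) = 5.
  α_4 = 3: Horner steps 6 → 0, so m(3) = 0.
  α_5 = 2: Horner steps 6 → 1, so m(2) = 1.
Codeword c = [6, 4, 5, 0, 1] ∈ F_7^5.


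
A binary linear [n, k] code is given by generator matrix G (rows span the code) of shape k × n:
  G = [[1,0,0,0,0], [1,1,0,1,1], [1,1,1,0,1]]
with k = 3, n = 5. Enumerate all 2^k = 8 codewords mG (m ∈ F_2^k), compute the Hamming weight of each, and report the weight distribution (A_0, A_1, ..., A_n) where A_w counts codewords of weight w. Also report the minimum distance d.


Weight distribution: A_0 = 1, A_1 = 1, A_2 = 1, A_3 = 3, A_4 = 2. Minimum distance d = 1.

Enumerate all 2^3 = 8 messages m ∈ F_2^3.
For each, compute codeword c = mG in F_2^5, then tally its weight.
  m = 000 → c = 00000, weight = 0.
  m = 100 → c = 10000, weight = 1.
  m = 010 → c = 11011, weight = 4.
  m = 110 → c = 01011, weight = 3.
  m = 001 → c = 11101, weight = 4.
  m = 101 → c = 01101, weight = 3.
  m = 011 → c = 00110, weight = 2.
  m = 111 → c = 10110, weight = 3.
Tally weights:
  weight 0: 1 codewords.
  weight 1: 1 codewords.
  weight 2: 1 codewords.
  weight 3: 3 codewords.
  weight 4: 2 codewords.
Minimum distance d = smallest w > 0 with A_w > 0 = 1.
Sanity: Σ A_w = 8 = 2^3 = 8 ✓.


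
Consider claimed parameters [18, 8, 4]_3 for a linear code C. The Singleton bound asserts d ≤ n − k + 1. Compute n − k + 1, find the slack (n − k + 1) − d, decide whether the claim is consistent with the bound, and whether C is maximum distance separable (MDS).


Singleton RHS = n − k + 1 = 11, slack = 7, bound satisfied, not MDS.

Singleton bound: d ≤ n − k + 1.
Here n = 18, k = 8, so n − k + 1 = 11.
Given d = 4, check d ≤ 11: YES.
Slack = (n − k + 1) − d = 7.
The code is NOT MDS (slack = 7 > 0).
Description: the claimed parameters are [18, 8, 4]_3; such a code would be non-MDS.


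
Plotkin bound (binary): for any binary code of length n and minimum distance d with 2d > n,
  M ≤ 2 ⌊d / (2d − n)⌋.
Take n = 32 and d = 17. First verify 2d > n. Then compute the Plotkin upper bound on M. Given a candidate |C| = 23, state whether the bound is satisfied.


Plotkin bound M ≤ 16; given |C| = 23 > bound (violated).

Check applicability: 2d = 34, n = 32.
2d − n = 2 > 0, so Plotkin applies.
Compute d/(2d−n) = 17/2 ≈ 8.5000.
⌊d/(2d−n)⌋ = 8.
Plotkin bound: M ≤ 2·8 = 16.
Given |C| = 23, check: VIOLATED.
This |C| is above the Plotkin bound, so no binary code with n = 32, d = 17 and 23 codewords exists.


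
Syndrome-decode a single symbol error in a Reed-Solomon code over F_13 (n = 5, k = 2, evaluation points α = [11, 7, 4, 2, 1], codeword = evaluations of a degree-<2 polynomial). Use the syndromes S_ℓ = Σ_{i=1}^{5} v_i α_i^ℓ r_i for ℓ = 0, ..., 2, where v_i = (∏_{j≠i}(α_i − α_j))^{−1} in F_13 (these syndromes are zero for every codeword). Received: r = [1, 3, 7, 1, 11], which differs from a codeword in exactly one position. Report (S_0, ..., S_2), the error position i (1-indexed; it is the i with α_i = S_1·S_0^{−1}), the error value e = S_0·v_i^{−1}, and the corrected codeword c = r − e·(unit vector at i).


S = (7, 12, 2), error at position 1, error magnitude e = 12, c = [2, 3, 7, 1, 11].

Step 1: column multipliers v_i = (∏_{j≠i}(α_i − α_j))^{−1} mod 13.
  i = 1 (α = 11): (11−7)(11−4)(11−2)(11−1) = 4·7·9·10 = 2520 ≡ 11, so v_1 = 11^{−1} = 6 (mod 13).
  i = 2 (α = 7): (7−11)(7−4)(7−2)(7−1) = (−4)·3·5·6 = −360 ≡ 4, so v_2 = 4^{−1} = 10 (mod 13).
  i = 3 (α = 4): (4−11)(4−7)(4−2)(4−1) = (−7)·(−3)·2·3 = 126 ≡ 9, so v_3 = 9^{−1} = 3 (mod 13).
  i = 4 (α = 2): (2−11)(2−7)(2−4)(2−1) = (−9)·(−5)·(−2)·1 = −90 ≡ 1, so v_4 = 1^{−1} = 1 (mod 13).
  i = 5 (α = 1): (1−11)(1−7)(1−4)(1−2) = (−10)·(−6)·(−3)·(−1) = 180 ≡ 11, so v_5 = 11^{−1} = 6 (mod 13).
  v = [6, 10, 3, 1, 6].
Step 2: syndromes of r = [1, 3, 7, 1, 11] (all sums mod 13).
  S_0 = Σ v_i r_i = 6·1 + 10·3 + 3·7 + 1·1 + 6·11 = 124 ≡ 7.
  S_1 = Σ v_i α_i r_i = 6·11·1 + 10·7·3 + 3·4·7 + 1·2·1 + 6·1·11 = 428 ≡ 12.
  α_i^2 mod 13 = [4, 10, 3, 4, 1].
  S_2 = Σ v_i α_i^2 r_i = 6·4·1 + 10·10·3 + 3·3·7 + 1·4·1 + 6·1·11 = 457 ≡ 2.
  S = (7, 12, 2) ≠ 0, so r is not a codeword (an error is present).
Step 3: locate the error. For a single error e at position i, S_ℓ = v_i·e·α_i^ℓ, so α_err = S_1/S_0.
  S_0^{−1} = 7^{−1} = 2 (mod 13), so α_err = 12·2 = 24 ≡ 11 = α_1. Error position i = 1.
  Consistency check: S_2/S_1 = 2·12 = 24 ≡ 11 = α_err ✓ (single-error assumption holds).
Step 4: error magnitude e = S_0/v_1 = S_0·∏_{j≠1}(α_1 − α_j) = 7·11 = 77 ≡ 12 (mod 13).
Step 5: correct position 1: c_1 = r_1 − e = 1 − 12 ≡ 2 (mod 13). Hence c = [2, 3, 7, 1, 11].
  Check: interpolating c through the α_i gives m(x) = 8 + 3·x (degree < 2) with m(α_i) = c_i for every i, so c is indeed a codeword.


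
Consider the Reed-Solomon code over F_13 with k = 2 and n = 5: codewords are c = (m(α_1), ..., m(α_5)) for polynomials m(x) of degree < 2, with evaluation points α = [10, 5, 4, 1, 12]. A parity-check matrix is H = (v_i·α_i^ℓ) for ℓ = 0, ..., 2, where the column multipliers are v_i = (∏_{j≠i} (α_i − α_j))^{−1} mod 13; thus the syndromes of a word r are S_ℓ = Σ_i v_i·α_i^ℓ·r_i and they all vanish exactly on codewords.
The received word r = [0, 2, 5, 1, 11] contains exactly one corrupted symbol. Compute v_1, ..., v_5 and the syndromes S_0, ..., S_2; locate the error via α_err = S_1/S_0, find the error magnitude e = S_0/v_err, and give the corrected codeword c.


S = (3, 10, 3), error at position 5, error magnitude e = 4, c = [0, 2, 5, 1, 7].

Step 1: column multipliers v_i = (∏_{j≠i}(α_i − α_j))^{−1} mod 13.
  i = 1 (α = 10): (10−5)(10−4)(10−1)(10−12) = 5·6·9·(−2) = −540 ≡ 6, so v_1 = 6^{−1} = 11 (mod 13).
  i = 2 (α = 5): (5−10)(5−4)(5−1)(5−12) = (−5)·1·4·(−7) = 140 ≡ 10, so v_2 = 10^{−1} = 4 (mod 13).
  i = 3 (α = 4): (4−10)(4−5)(4−1)(4−12) = (−6)·(−1)·3·(−8) = −144 ≡ 12, so v_3 = 12^{−1} = 12 (mod 13).
  i = 4 (α = 1): (1−10)(1−5)(1−4)(1−12) = (−9)·(−4)·(−3)·(−11) = 1188 ≡ 5, so v_4 = 5^{−1} = 8 (mod 13).
  i = 5 (α = 12): (12−10)(12−5)(12−4)(12−1) = 2·7·8·11 = 1232 ≡ 10, so v_5 = 10^{−1} = 4 (mod 13).
  v = [11, 4, 12, 8, 4].
Step 2: syndromes of r = [0, 2, 5, 1, 11] (all sums mod 13).
  S_0 = Σ v_i r_i = 11·0 + 4·2 + 12·5 + 8·1 + 4·11 = 120 ≡ 3.
  S_1 = Σ v_i α_i r_i = 11·10·0 + 4·5·2 + 12·4·5 + 8·1·1 + 4·12·11 = 816 ≡ 10.
  α_i^2 mod 13 = [9, 12, 3, 1, 1].
  S_2 = Σ v_i α_i^2 r_i = 11·9·0 + 4·12·2 + 12·3·5 + 8·1·1 + 4·1·11 = 328 ≡ 3.
  S = (3, 10, 3) ≠ 0, so r is not a codeword (an error is present).
Step 3: locate the error. For a single error e at position i, S_ℓ = v_i·e·α_i^ℓ, so α_err = S_1/S_0.
  S_0^{−1} = 3^{−1} = 9 (mod 13), so α_err = 10·9 = 90 ≡ 12 = α_5. Error position i = 5.
  Consistency check: S_2/S_1 = 3·4 = 12 ≡ 12 = α_err ✓ (single-error assumption holds).
Step 4: error magnitude e = S_0/v_5 = S_0·∏_{j≠5}(α_5 − α_j) = 3·10 = 30 ≡ 4 (mod 13).
Step 5: correct position 5: c_5 = r_5 − e = 11 − 4 ≡ 7 (mod 13). Hence c = [0, 2, 5, 1, 7].
  Check: interpolating c through the α_i gives m(x) = 4 + 10·x (degree < 2) with m(α_i) = c_i for every i, so c is indeed a codeword.


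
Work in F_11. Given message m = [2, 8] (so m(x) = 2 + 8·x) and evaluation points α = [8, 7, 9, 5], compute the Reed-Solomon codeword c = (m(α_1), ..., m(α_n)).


c = [0, 3, 8, 9]

Message polynomial: m(x) = 2 + 8·x (mod 11).
For each evaluation point α_i, compute m(α_i) mod 11:
  α_1 = 8: Horner steps 8 → 0, so m(8) = 0.
  α_2 = 7: Horner steps 8 → 3, so m(7) = 3.
  α_3 = 9: Horner steps 8 → 8, so m(9) = 8.
  α_4 = 5: Horner steps 8 → 9, so m(5) = 9.
Codeword c = [0, 3, 8, 9] ∈ F_11^4.


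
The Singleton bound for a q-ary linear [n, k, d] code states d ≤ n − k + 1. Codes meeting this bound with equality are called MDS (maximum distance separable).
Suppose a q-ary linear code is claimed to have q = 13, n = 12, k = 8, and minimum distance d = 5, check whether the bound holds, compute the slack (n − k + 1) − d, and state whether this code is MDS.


Singleton RHS = n − k + 1 = 5, slack = 0, bound satisfied, MDS.

Singleton bound: d ≤ n − k + 1.
Here n = 12, k = 8, so n − k + 1 = 5.
Given d = 5, check d ≤ 5: YES.
Slack = (n − k + 1) − d = 0.
The code is MDS (slack = 0).
Description: the claimed parameters are [12, 8, 5]_13; such a code would be MDS (meets Singleton bound).


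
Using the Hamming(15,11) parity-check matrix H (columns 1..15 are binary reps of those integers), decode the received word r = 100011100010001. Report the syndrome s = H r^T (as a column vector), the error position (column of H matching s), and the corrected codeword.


s = (0, 0, 0, 1)^T, error position = 1, corrected codeword c = 000011100010001

Compute s = H r^T mod 2 one row at a time:
  s_1 = 0 + 0 + 0 + 1 + 0 + 0 + 0 + 1 = 2 ≡ 0 (mod 2).
  s_2 = 0 + 1 + 1 + 1 + 0 + 0 + 0 + 1 = 4 ≡ 0 (mod 2).
  s_3 = 0 + 0 + 1 + 1 + 0 + 1 + 0 + 1 = 4 ≡ 0 (mod 2).
  s_4 = 1 + 0 + 1 + 1 + 0 + 1 + 0 + 1 = 5 ≡ 1 (mod 2).
s = (0, 0, 0, 1)^T — this equals column 1 of H (binary 0001), so error is at position 1.
Correct: flip bit 1 of r = 100011100010001 to get c = 000011100010001.


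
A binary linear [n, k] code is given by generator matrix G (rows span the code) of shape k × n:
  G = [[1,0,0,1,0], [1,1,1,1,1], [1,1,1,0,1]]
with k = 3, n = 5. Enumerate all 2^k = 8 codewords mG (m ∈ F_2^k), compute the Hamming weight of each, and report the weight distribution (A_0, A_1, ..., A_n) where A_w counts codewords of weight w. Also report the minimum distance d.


Weight distribution: A_0 = 1, A_1 = 2, A_2 = 1, A_3 = 1, A_4 = 2, A_5 = 1. Minimum distance d = 1.

Enumerate all 2^3 = 8 messages m ∈ F_2^3.
For each, compute codeword c = mG in F_2^5, then tally its weight.
  m = 000 → c = 00000, weight = 0.
  m = 100 → c = 10010, weight = 2.
  m = 010 → c = 11111, weight = 5.
  m = 110 → c = 01101, weight = 3.
  m = 001 → c = 11101, weight = 4.
  m = 101 → c = 01111, weight = 4.
  m = 011 → c = 00010, weight = 1.
  m = 111 → c = 10000, weight = 1.
Tally weights:
  weight 0: 1 codewords.
  weight 1: 2 codewords.
  weight 2: 1 codewords.
  weight 3: 1 codewords.
  weight 4: 2 codewords.
  weight 5: 1 codewords.
Minimum distance d = smallest w > 0 with A_w > 0 = 1.
Sanity: Σ A_w = 8 = 2^3 = 8 ✓.


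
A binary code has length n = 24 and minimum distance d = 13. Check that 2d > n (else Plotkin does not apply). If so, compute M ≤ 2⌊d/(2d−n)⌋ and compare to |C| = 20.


Plotkin bound M ≤ 12; given |C| = 20 > bound (violated).

Check applicability: 2d = 26, n = 24.
2d − n = 2 > 0, so Plotkin applies.
Compute d/(2d−n) = 13/2 ≈ 6.5000.
⌊d/(2d−n)⌋ = 6.
Plotkin bound: M ≤ 2·6 = 12.
Given |C| = 20, check: VIOLATED.
This |C| is above the Plotkin bound, so no binary code with n = 24, d = 13 and 20 codewords exists.


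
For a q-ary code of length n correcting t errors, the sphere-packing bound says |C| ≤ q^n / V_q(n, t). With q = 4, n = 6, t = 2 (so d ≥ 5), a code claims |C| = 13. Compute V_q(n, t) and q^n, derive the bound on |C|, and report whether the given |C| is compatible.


V_q(n, t) = 154, q^n = 4096, Hamming bound = 26, |C| = 13 ≤ bound (satisfied).

Step 1: Compute V_q(n, t) = Σ_{j=0}^2 C(n, j) (q−1)^j.
  j = 0: C(6,0)·(3)^0 = 1·1 = 1.
  j = 1: C(6,1)·(3)^1 = 6·3 = 18.
  j = 2: C(6,2)·(3)^2 = 15·9 = 135.
  V_q(n, t) = 1 + 18 + 135 = 154.
Step 2: q^n = 4^6 = 4096.
Step 3: Hamming bound ⌊q^n / V_q(n,t)⌋ = ⌊4096/154⌋ = 26.
Step 4: Compare |C| = 13 to 26: satisfied.
The claimed |C| lies below the Hamming bound.
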